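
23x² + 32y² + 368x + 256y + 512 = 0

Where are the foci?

Collect terms: 23(x² + 16x) + 32(y² + 8y) = -512
Complete the square in x and y: 23(x + 8)² + 32(y + 4)² = -512 + 1472 + 512 = 1472
Divide by 1472: (x + 8)²/64 + (y + 4)²/46 = 1
Ellipse, center (-8, -4), major axis horizontal; a² = 64, b² = 46.
c² = a² - b² = 64 - 46 = 18, so c = 3√2.
Foci lie on the horizontal axis through the center: (h ± c, k).

(-8 - 3√2, -4) and (-8 + 3√2, -4)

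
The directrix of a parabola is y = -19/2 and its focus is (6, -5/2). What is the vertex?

(6, -6)

The vertex is the midpoint between the focus and the directrix along the axis of symmetry.
Axis is vertical (directrix is horizontal). Vertex y-coordinate = (-5/2 + (-19/2))/2 = -6; x-coordinate = 6.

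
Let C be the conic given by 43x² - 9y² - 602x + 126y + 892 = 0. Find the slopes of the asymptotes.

√43/3 and -√43/3

Group the x- and y-terms: 43(x² - 14x) -9(y² - 14y) = -892
Complete the square: 43(x - 7)² -9(y - 7)² = -892 + 2107 - 441 = 774
Dividing both sides by 774: (x - 7)²/18 - (y - 7)²/86 = 1
Hyperbola, center (7, 7), transverse axis horizontal; a² = 18, b² = 86.
For a horizontal hyperbola the asymptotes have slope ±b/a.
Here that is ±√86/3√2 = ±√43/3.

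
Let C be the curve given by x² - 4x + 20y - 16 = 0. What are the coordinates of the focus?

(2, -4)

Only x is squared. Complete the square in x: (x - 2)² = -20(y - 1).
Vertex (2, 1); 4p = -20 so p = -5. Opens down.
Focus is p units from the vertex along the axis: (h, k + p).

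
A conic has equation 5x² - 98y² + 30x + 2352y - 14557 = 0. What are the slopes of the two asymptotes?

Rearranging, 5(x² + 6x) -98(y² - 24y) = 14557.
Complete the square in x and y: 5(x + 3)² -98(y - 12)² = 14557 + 45 - 14112 = 490
Dividing both sides by 490: (x + 3)²/98 - (y - 12)²/5 = 1
Hyperbola, center (-3, 12), transverse axis horizontal; a² = 98, b² = 5.
For a horizontal hyperbola the asymptotes have slope ±b/a.
Here that is ±√5/7√2 = ±√10/14.

√10/14 and -√10/14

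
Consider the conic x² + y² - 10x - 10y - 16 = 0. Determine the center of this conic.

Collect terms: (x² - 10x) + (y² - 10y) = 16
Completing the square gives (x - 5)² + (y - 5)² = 16 + 25 + 25 = 66.
So (x - 5)² + (y - 5)² = 66.
Circle centered at (5, 5) with r² = 66.

(5, 5)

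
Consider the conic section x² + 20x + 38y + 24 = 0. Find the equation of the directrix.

Only x is squared. Complete the square in x: (x + 10)² = -38(y - 2).
Vertex (-10, 2); 4p = -38 so p = -19/2. Opens down.
Directrix is the horizontal line y = k − p = 2 − (-19/2) = 23/2.

y = 23/2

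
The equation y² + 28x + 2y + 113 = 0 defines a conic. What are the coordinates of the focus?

(-11, -1)

Only y is squared. Complete the square in y: (y + 1)² = -28(x + 4).
Vertex (-4, -1); 4p = -28 so p = -7. Opens left.
Focus is p units from the vertex along the axis: (h + p, k).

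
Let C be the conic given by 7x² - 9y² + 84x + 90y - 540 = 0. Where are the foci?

(-18, 5) and (6, 5)

7(x² + 12x) -9(y² - 10y) = 540
Completing the square gives 7(x + 6)² -9(y - 5)² = 540 + 252 - 225 = 567.
Dividing both sides by 567: (x + 6)²/81 - (y - 5)²/63 = 1
Hyperbola, center (-6, 5), transverse axis horizontal; a² = 81, b² = 63.
c² = a² + b² = 81 + 63 = 144, so c = 12.
Foci lie on the horizontal axis through the center: (h ± c, k).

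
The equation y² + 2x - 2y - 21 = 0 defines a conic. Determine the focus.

Only y is squared. Complete the square in y: (y - 1)² = -2(x - 11).
Vertex (11, 1); 4p = -2 so p = -1/2. Opens left.
Focus is p units from the vertex along the axis: (h + p, k).

(21/2, 1)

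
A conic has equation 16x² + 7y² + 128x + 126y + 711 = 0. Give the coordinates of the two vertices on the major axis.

Collect terms: 16(x² + 8x) + 7(y² + 18y) = -711
Completing the square gives 16(x + 4)² + 7(y + 9)² = -711 + 256 + 567 = 112.
Divide through by 112 to get (x + 4)²/7 + (y + 9)²/16 = 1.
Ellipse, center (-4, -9), major axis vertical; a² = 16, b² = 7.
a = 4. Vertices at (h, k ± a).

(-4, -13) and (-4, -5)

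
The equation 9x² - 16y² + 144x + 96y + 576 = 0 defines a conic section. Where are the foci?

(-8, -2) and (-8, 8)

Group: 9(x² + 16x) -16(y² - 6y) = -576
9(x + 8)² -16(y - 3)² = -576 + 576 - 144 = -144
Divide through by -144 to get (y - 3)²/9 - (x + 8)²/16 = 1.
Hyperbola, center (-8, 3), transverse axis vertical; a² = 9, b² = 16.
c² = a² + b² = 9 + 16 = 25, so c = 5.
Foci lie on the vertical axis through the center: (h, k ± c).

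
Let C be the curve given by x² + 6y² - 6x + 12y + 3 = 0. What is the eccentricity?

e = √30/6

Collect terms: (x² - 6x) + 6(y² + 2y) = -3
Completing the square gives (x - 3)² + 6(y + 1)² = -3 + 9 + 6 = 12.
Divide through by 12 to get (x - 3)²/12 + (y + 1)²/2 = 1.
Ellipse, center (3, -1), major axis horizontal; a² = 12, b² = 2.
c² = a² - b² = 10, so c = √10.
e = c/a = √10/2√3 = √30/6.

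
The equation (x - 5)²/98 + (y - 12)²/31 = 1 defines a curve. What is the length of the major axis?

Center (5, 12). The larger denominator 98 sits under the x-term, so the major axis is horizontal; a² = 98, b² = 31.
a² = 98 so a = 7√2; the major axis has length 2a = 14√2.

14√2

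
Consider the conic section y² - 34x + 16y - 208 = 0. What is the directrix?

Only y is squared. Complete the square in y: (y + 8)² = 34(x + 8).
Vertex (-8, -8); 4p = 34 so p = 17/2. Opens right.
Directrix is the vertical line x = h − p = -8 − (17/2) = -33/2.

x = -33/2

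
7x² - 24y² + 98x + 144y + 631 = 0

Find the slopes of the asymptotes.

√42/12 and -√42/12

Group: 7(x² + 14x) -24(y² - 6y) = -631
7(x + 7)² -24(y - 3)² = -631 + 343 - 216 = -504
Divide through by -504 to get (y - 3)²/21 - (x + 7)²/72 = 1.
Hyperbola, center (-7, 3), transverse axis vertical; a² = 21, b² = 72.
For a vertical hyperbola the asymptotes have slope ±a/b.
Here that is ±√21/6√2 = ±√42/12.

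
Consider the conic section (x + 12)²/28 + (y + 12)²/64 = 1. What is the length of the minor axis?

4√7

Center (-12, -12). The larger denominator 64 sits under the y-term, so the major axis is vertical; a² = 64, b² = 28.
b² = 28 so b = 2√7; the minor axis has length 2b = 4√7.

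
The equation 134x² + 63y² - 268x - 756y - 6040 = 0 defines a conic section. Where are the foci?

(1, 6 - √71) and (1, 6 + √71)

Group: 134(x² - 2x) + 63(y² - 12y) = 6040
Completing the square gives 134(x - 1)² + 63(y - 6)² = 6040 + 134 + 2268 = 8442.
Divide through by 8442 to get (x - 1)²/63 + (y - 6)²/134 = 1.
Ellipse, center (1, 6), major axis vertical; a² = 134, b² = 63.
c² = a² - b² = 134 - 63 = 71, so c = √71.
Foci lie on the vertical axis through the center: (h, k ± c).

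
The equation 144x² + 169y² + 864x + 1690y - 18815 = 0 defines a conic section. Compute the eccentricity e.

Group: 144(x² + 6x) + 169(y² + 10y) = 18815
144(x + 3)² + 169(y + 5)² = 18815 + 1296 + 4225 = 24336
Divide through by 24336 to get (x + 3)²/169 + (y + 5)²/144 = 1.
Ellipse, center (-3, -5), major axis horizontal; a² = 169, b² = 144.
c² = a² - b² = 25, so c = 5.
e = c/a = 5/13.

e = 5/13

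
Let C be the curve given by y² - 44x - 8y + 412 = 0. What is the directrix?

Only y is squared. Complete the square in y: (y - 4)² = 44(x - 9).
Vertex (9, 4); 4p = 44 so p = 11. Opens right.
Directrix is the vertical line x = h − p = 9 − (11) = -2.

x = -2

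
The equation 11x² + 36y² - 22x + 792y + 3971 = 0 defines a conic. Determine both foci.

Collect terms: 11(x² - 2x) + 36(y² + 22y) = -3971
Complete the square: 11(x - 1)² + 36(y + 11)² = -3971 + 11 + 4356 = 396
Divide by 396: (x - 1)²/36 + (y + 11)²/11 = 1
Ellipse, center (1, -11), major axis horizontal; a² = 36, b² = 11.
c² = a² - b² = 36 - 11 = 25, so c = 5.
Foci lie on the horizontal axis through the center: (h ± c, k).

(-4, -11) and (6, -11)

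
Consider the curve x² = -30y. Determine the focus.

(0, -15/2)

Vertex (0, 0); 4p = -30 so p = -15/2. Opens down.
Focus is p units from the vertex along the axis: (h, k + p).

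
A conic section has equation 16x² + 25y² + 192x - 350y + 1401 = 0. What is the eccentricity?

e = 3/5

Group the x- and y-terms: 16(x² + 12x) + 25(y² - 14y) = -1401
Complete the square: 16(x + 6)² + 25(y - 7)² = -1401 + 576 + 1225 = 400
Divide by 400: (x + 6)²/25 + (y - 7)²/16 = 1
Ellipse, center (-6, 7), major axis horizontal; a² = 25, b² = 16.
c² = a² - b² = 9, so c = 3.
e = c/a = 3/5.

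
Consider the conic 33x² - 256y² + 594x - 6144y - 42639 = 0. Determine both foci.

(-26, -12) and (8, -12)

Collect terms: 33(x² + 18x) -256(y² + 24y) = 42639
Complete the square in x and y: 33(x + 9)² -256(y + 12)² = 42639 + 2673 - 36864 = 8448
Divide through by 8448 to get (x + 9)²/256 - (y + 12)²/33 = 1.
Hyperbola, center (-9, -12), transverse axis horizontal; a² = 256, b² = 33.
c² = a² + b² = 256 + 33 = 289, so c = 17.
Foci lie on the horizontal axis through the center: (h ± c, k).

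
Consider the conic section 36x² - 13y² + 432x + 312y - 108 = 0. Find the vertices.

Group the x- and y-terms: 36(x² + 12x) -13(y² - 24y) = 108
36(x + 6)² -13(y - 12)² = 108 + 1296 - 1872 = -468
Dividing both sides by -468: (y - 12)²/36 - (x + 6)²/13 = 1
Hyperbola, center (-6, 12), transverse axis vertical; a² = 36, b² = 13.
a = 6. Vertices at (h, k ± a).

(-6, 6) and (-6, 18)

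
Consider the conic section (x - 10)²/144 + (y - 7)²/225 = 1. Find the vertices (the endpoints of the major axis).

(10, -8) and (10, 22)

Center (10, 7). The larger denominator 225 sits under the y-term, so the major axis is vertical; a² = 225, b² = 144.
a = 15. Vertices at (h, k ± a).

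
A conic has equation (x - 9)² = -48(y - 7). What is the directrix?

Vertex (9, 7); 4p = -48 so p = -12. Opens down.
Directrix is the horizontal line y = k − p = 7 − (-12) = 19.

y = 19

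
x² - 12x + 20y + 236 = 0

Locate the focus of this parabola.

(6, -15)

Only x is squared. Complete the square in x: (x - 6)² = -20(y + 10).
Vertex (6, -10); 4p = -20 so p = -5. Opens down.
Focus is p units from the vertex along the axis: (h, k + p).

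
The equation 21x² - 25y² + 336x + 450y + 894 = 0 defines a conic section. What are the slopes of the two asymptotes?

√21/5 and -√21/5

21(x² + 16x) -25(y² - 18y) = -894
Complete the square in x and y: 21(x + 8)² -25(y - 9)² = -894 + 1344 - 2025 = -1575
Divide through by -1575 to get (y - 9)²/63 - (x + 8)²/75 = 1.
Hyperbola, center (-8, 9), transverse axis vertical; a² = 63, b² = 75.
For a vertical hyperbola the asymptotes have slope ±a/b.
Here that is ±3√7/5√3 = ±√21/5.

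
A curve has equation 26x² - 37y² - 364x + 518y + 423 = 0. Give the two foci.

(7, 7 - 3√7) and (7, 7 + 3√7)

Rearranging, 26(x² - 14x) -37(y² - 14y) = -423.
Complete the square: 26(x - 7)² -37(y - 7)² = -423 + 1274 - 1813 = -962
Divide through by -962 to get (y - 7)²/26 - (x - 7)²/37 = 1.
Hyperbola, center (7, 7), transverse axis vertical; a² = 26, b² = 37.
c² = a² + b² = 26 + 37 = 63, so c = 3√7.
Foci lie on the vertical axis through the center: (h, k ± c).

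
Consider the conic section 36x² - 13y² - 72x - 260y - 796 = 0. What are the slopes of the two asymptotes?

6√13/13 and -6√13/13

Group: 36(x² - 2x) -13(y² + 20y) = 796
Completing the square gives 36(x - 1)² -13(y + 10)² = 796 + 36 - 1300 = -468.
Dividing both sides by -468: (y + 10)²/36 - (x - 1)²/13 = 1
Hyperbola, center (1, -10), transverse axis vertical; a² = 36, b² = 13.
For a vertical hyperbola the asymptotes have slope ±a/b.
Here that is ±6/√13 = ±6√13/13.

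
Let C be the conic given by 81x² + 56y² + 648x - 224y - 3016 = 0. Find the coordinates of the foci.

Group: 81(x² + 8x) + 56(y² - 4y) = 3016
81(x + 4)² + 56(y - 2)² = 3016 + 1296 + 224 = 4536
Dividing both sides by 4536: (x + 4)²/56 + (y - 2)²/81 = 1
Ellipse, center (-4, 2), major axis vertical; a² = 81, b² = 56.
c² = a² - b² = 81 - 56 = 25, so c = 5.
Foci lie on the vertical axis through the center: (h, k ± c).

(-4, -3) and (-4, 7)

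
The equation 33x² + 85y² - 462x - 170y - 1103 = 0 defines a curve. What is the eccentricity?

e = 2√1105/85

Group: 33(x² - 14x) + 85(y² - 2y) = 1103
Complete the square: 33(x - 7)² + 85(y - 1)² = 1103 + 1617 + 85 = 2805
Dividing both sides by 2805: (x - 7)²/85 + (y - 1)²/33 = 1
Ellipse, center (7, 1), major axis horizontal; a² = 85, b² = 33.
c² = a² - b² = 52, so c = 2√13.
e = c/a = 2√13/√85 = 2√1105/85.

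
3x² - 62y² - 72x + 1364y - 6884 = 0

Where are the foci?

Rearranging, 3(x² - 24x) -62(y² - 22y) = 6884.
Completing the square gives 3(x - 12)² -62(y - 11)² = 6884 + 432 - 7502 = -186.
Divide by -186: (y - 11)²/3 - (x - 12)²/62 = 1
Hyperbola, center (12, 11), transverse axis vertical; a² = 3, b² = 62.
c² = a² + b² = 3 + 62 = 65, so c = √65.
Foci lie on the vertical axis through the center: (h, k ± c).

(12, 11 - √65) and (12, 11 + √65)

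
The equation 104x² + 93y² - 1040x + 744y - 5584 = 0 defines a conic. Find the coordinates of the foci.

Group: 104(x² - 10x) + 93(y² + 8y) = 5584
Complete the square in x and y: 104(x - 5)² + 93(y + 4)² = 5584 + 2600 + 1488 = 9672
Divide by 9672: (x - 5)²/93 + (y + 4)²/104 = 1
Ellipse, center (5, -4), major axis vertical; a² = 104, b² = 93.
c² = a² - b² = 104 - 93 = 11, so c = √11.
Foci lie on the vertical axis through the center: (h, k ± c).

(5, -4 - √11) and (5, -4 + √11)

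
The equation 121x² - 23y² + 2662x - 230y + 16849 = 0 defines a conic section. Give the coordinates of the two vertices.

(-11, -16) and (-11, 6)

Group the x- and y-terms: 121(x² + 22x) -23(y² + 10y) = -16849
121(x + 11)² -23(y + 5)² = -16849 + 14641 - 575 = -2783
Dividing both sides by -2783: (y + 5)²/121 - (x + 11)²/23 = 1
Hyperbola, center (-11, -5), transverse axis vertical; a² = 121, b² = 23.
a = 11. Vertices at (h, k ± a).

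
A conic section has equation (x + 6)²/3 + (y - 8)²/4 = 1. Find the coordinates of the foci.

Center (-6, 8). The larger denominator 4 sits under the y-term, so the major axis is vertical; a² = 4, b² = 3.
c² = a² - b² = 4 - 3 = 1, so c = 1.
Foci lie on the vertical axis through the center: (h, k ± c).

(-6, 7) and (-6, 9)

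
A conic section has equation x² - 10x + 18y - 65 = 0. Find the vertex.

Only x is squared. Complete the square in x: (x - 5)² = -18(y - 5).
Vertex (5, 5); 4p = -18 so p = -9/2. Opens down.

(5, 5)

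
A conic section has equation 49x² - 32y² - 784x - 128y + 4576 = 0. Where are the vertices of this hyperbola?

Group the x- and y-terms: 49(x² - 16x) -32(y² + 4y) = -4576
49(x - 8)² -32(y + 2)² = -4576 + 3136 - 128 = -1568
Dividing both sides by -1568: (y + 2)²/49 - (x - 8)²/32 = 1
Hyperbola, center (8, -2), transverse axis vertical; a² = 49, b² = 32.
a = 7. Vertices at (h, k ± a).

(8, -9) and (8, 5)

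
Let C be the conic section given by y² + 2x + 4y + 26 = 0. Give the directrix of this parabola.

Only y is squared. Complete the square in y: (y + 2)² = -2(x + 11).
Vertex (-11, -2); 4p = -2 so p = -1/2. Opens left.
Directrix is the vertical line x = h − p = -11 − (-1/2) = -21/2.

x = -21/2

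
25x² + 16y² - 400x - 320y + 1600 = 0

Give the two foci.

Rearranging, 25(x² - 16x) + 16(y² - 20y) = -1600.
Completing the square gives 25(x - 8)² + 16(y - 10)² = -1600 + 1600 + 1600 = 1600.
Divide through by 1600 to get (x - 8)²/64 + (y - 10)²/100 = 1.
Ellipse, center (8, 10), major axis vertical; a² = 100, b² = 64.
c² = a² - b² = 100 - 64 = 36, so c = 6.
Foci lie on the vertical axis through the center: (h, k ± c).

(8, 4) and (8, 16)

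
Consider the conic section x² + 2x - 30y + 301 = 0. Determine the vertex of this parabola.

Only x is squared. Complete the square in x: (x + 1)² = 30(y - 10).
Vertex (-1, 10); 4p = 30 so p = 15/2. Opens up.

(-1, 10)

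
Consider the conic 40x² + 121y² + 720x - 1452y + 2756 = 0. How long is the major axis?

Rearranging, 40(x² + 18x) + 121(y² - 12y) = -2756.
40(x + 9)² + 121(y - 6)² = -2756 + 3240 + 4356 = 4840
Divide through by 4840 to get (x + 9)²/121 + (y - 6)²/40 = 1.
Ellipse, center (-9, 6), major axis horizontal; a² = 121, b² = 40.
a² = 121 so a = 11; the major axis has length 2a = 22.

22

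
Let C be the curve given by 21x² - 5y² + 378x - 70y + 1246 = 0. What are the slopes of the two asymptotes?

Collect terms: 21(x² + 18x) -5(y² + 14y) = -1246
21(x + 9)² -5(y + 7)² = -1246 + 1701 - 245 = 210
Dividing both sides by 210: (x + 9)²/10 - (y + 7)²/42 = 1
Hyperbola, center (-9, -7), transverse axis horizontal; a² = 10, b² = 42.
For a horizontal hyperbola the asymptotes have slope ±b/a.
Here that is ±√42/√10 = ±√105/5.

√105/5 and -√105/5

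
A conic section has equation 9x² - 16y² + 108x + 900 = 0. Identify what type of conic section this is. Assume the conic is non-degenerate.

hyperbola

No xy term. Coefficients of x² and y² are A = 9, C = -16.
A and C have opposite signs ⇒ hyperbola.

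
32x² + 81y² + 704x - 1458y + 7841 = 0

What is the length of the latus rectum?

Rearranging, 32(x² + 22x) + 81(y² - 18y) = -7841.
Complete the square in x and y: 32(x + 11)² + 81(y - 9)² = -7841 + 3872 + 6561 = 2592
Divide by 2592: (x + 11)²/81 + (y - 9)²/32 = 1
Ellipse, center (-11, 9), major axis horizontal; a² = 81, b² = 32.
Latus rectum length = 2b²/a = 2·32/9 = 64/9.

64/9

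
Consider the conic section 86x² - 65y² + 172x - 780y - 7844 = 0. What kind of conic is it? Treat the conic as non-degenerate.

hyperbola

No xy term. Coefficients of x² and y² are A = 86, C = -65.
A and C have opposite signs ⇒ hyperbola.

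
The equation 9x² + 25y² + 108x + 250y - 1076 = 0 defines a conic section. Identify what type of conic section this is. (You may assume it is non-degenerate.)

No xy term. Coefficients of x² and y² are A = 9, C = 25.
A and C have the same sign but A ≠ C ⇒ ellipse.

ellipse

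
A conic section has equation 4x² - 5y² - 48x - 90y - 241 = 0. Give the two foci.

(6, -12) and (6, -6)

Collect terms: 4(x² - 12x) -5(y² + 18y) = 241
Complete the square: 4(x - 6)² -5(y + 9)² = 241 + 144 - 405 = -20
Divide by -20: (y + 9)²/4 - (x - 6)²/5 = 1
Hyperbola, center (6, -9), transverse axis vertical; a² = 4, b² = 5.
c² = a² + b² = 4 + 5 = 9, so c = 3.
Foci lie on the vertical axis through the center: (h, k ± c).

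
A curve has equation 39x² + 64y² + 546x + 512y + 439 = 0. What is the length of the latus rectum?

Group: 39(x² + 14x) + 64(y² + 8y) = -439
Complete the square: 39(x + 7)² + 64(y + 4)² = -439 + 1911 + 1024 = 2496
Divide by 2496: (x + 7)²/64 + (y + 4)²/39 = 1
Ellipse, center (-7, -4), major axis horizontal; a² = 64, b² = 39.
Latus rectum length = 2b²/a = 2·39/8 = 39/4.

39/4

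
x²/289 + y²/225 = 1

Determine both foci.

(-8, 0) and (8, 0)

Center (0, 0). The larger denominator 289 sits under the x-term, so the major axis is horizontal; a² = 289, b² = 225.
c² = a² - b² = 289 - 225 = 64, so c = 8.
Foci lie on the horizontal axis through the center: (h ± c, k).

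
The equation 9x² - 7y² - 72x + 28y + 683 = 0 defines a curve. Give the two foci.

Group: 9(x² - 8x) -7(y² - 4y) = -683
9(x - 4)² -7(y - 2)² = -683 + 144 - 28 = -567
Dividing both sides by -567: (y - 2)²/81 - (x - 4)²/63 = 1
Hyperbola, center (4, 2), transverse axis vertical; a² = 81, b² = 63.
c² = a² + b² = 81 + 63 = 144, so c = 12.
Foci lie on the vertical axis through the center: (h, k ± c).

(4, -10) and (4, 14)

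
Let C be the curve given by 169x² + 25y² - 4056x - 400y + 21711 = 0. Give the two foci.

Group: 169(x² - 24x) + 25(y² - 16y) = -21711
169(x - 12)² + 25(y - 8)² = -21711 + 24336 + 1600 = 4225
Divide by 4225: (x - 12)²/25 + (y - 8)²/169 = 1
Ellipse, center (12, 8), major axis vertical; a² = 169, b² = 25.
c² = a² - b² = 169 - 25 = 144, so c = 12.
Foci lie on the vertical axis through the center: (h, k ± c).

(12, -4) and (12, 20)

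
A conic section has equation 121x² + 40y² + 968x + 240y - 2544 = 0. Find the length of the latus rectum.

80/11

Group: 121(x² + 8x) + 40(y² + 6y) = 2544
Complete the square in x and y: 121(x + 4)² + 40(y + 3)² = 2544 + 1936 + 360 = 4840
Divide by 4840: (x + 4)²/40 + (y + 3)²/121 = 1
Ellipse, center (-4, -3), major axis vertical; a² = 121, b² = 40.
Latus rectum length = 2b²/a = 2·40/11 = 80/11.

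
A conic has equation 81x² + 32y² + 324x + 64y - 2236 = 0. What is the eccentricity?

Group: 81(x² + 4x) + 32(y² + 2y) = 2236
81(x + 2)² + 32(y + 1)² = 2236 + 324 + 32 = 2592
Dividing both sides by 2592: (x + 2)²/32 + (y + 1)²/81 = 1
Ellipse, center (-2, -1), major axis vertical; a² = 81, b² = 32.
c² = a² - b² = 49, so c = 7.
e = c/a = 7/9.

e = 7/9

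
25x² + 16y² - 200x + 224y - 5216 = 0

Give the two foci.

Group the x- and y-terms: 25(x² - 8x) + 16(y² + 14y) = 5216
Complete the square: 25(x - 4)² + 16(y + 7)² = 5216 + 400 + 784 = 6400
Dividing both sides by 6400: (x - 4)²/256 + (y + 7)²/400 = 1
Ellipse, center (4, -7), major axis vertical; a² = 400, b² = 256.
c² = a² - b² = 400 - 256 = 144, so c = 12.
Foci lie on the vertical axis through the center: (h, k ± c).

(4, -19) and (4, 5)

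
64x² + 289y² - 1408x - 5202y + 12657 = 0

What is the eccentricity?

e = 15/17

Rearranging, 64(x² - 22x) + 289(y² - 18y) = -12657.
Complete the square: 64(x - 11)² + 289(y - 9)² = -12657 + 7744 + 23409 = 18496
Dividing both sides by 18496: (x - 11)²/289 + (y - 9)²/64 = 1
Ellipse, center (11, 9), major axis horizontal; a² = 289, b² = 64.
c² = a² - b² = 225, so c = 15.
e = c/a = 15/17.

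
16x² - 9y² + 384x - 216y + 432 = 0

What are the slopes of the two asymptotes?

Rearranging, 16(x² + 24x) -9(y² + 24y) = -432.
16(x + 12)² -9(y + 12)² = -432 + 2304 - 1296 = 576
Divide by 576: (x + 12)²/36 - (y + 12)²/64 = 1
Hyperbola, center (-12, -12), transverse axis horizontal; a² = 36, b² = 64.
For a horizontal hyperbola the asymptotes have slope ±b/a.
Here that is ±8/6 = ±4/3.

4/3 and -4/3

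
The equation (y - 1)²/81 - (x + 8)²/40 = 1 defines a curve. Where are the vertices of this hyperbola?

Center (-8, 1). The positive term is the y-term, so the transverse axis is vertical; a² = 81, b² = 40.
a = 9. Vertices at (h, k ± a).

(-8, -8) and (-8, 10)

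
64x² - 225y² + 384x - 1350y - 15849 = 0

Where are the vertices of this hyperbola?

Group the x- and y-terms: 64(x² + 6x) -225(y² + 6y) = 15849
Complete the square in x and y: 64(x + 3)² -225(y + 3)² = 15849 + 576 - 2025 = 14400
Divide through by 14400 to get (x + 3)²/225 - (y + 3)²/64 = 1.
Hyperbola, center (-3, -3), transverse axis horizontal; a² = 225, b² = 64.
a = 15. Vertices at (h ± a, k).

(-18, -3) and (12, -3)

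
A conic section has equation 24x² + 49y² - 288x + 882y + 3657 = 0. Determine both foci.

(1, -9) and (11, -9)

Rearranging, 24(x² - 12x) + 49(y² + 18y) = -3657.
Complete the square in x and y: 24(x - 6)² + 49(y + 9)² = -3657 + 864 + 3969 = 1176
Divide through by 1176 to get (x - 6)²/49 + (y + 9)²/24 = 1.
Ellipse, center (6, -9), major axis horizontal; a² = 49, b² = 24.
c² = a² - b² = 49 - 24 = 25, so c = 5.
Foci lie on the horizontal axis through the center: (h ± c, k).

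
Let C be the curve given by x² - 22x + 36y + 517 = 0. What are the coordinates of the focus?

(11, -20)

Only x is squared. Complete the square in x: (x - 11)² = -36(y + 11).
Vertex (11, -11); 4p = -36 so p = -9. Opens down.
Focus is p units from the vertex along the axis: (h, k + p).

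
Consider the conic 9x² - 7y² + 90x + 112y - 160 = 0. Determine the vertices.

Group the x- and y-terms: 9(x² + 10x) -7(y² - 16y) = 160
Complete the square: 9(x + 5)² -7(y - 8)² = 160 + 225 - 448 = -63
Divide through by -63 to get (y - 8)²/9 - (x + 5)²/7 = 1.
Hyperbola, center (-5, 8), transverse axis vertical; a² = 9, b² = 7.
a = 3. Vertices at (h, k ± a).

(-5, 5) and (-5, 11)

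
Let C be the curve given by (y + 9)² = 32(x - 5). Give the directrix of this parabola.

x = -3

Vertex (5, -9); 4p = 32 so p = 8. Opens right.
Directrix is the vertical line x = h − p = 5 − (8) = -3.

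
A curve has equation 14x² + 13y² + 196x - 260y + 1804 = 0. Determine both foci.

(-7, 9) and (-7, 11)

Group the x- and y-terms: 14(x² + 14x) + 13(y² - 20y) = -1804
Completing the square gives 14(x + 7)² + 13(y - 10)² = -1804 + 686 + 1300 = 182.
Divide through by 182 to get (x + 7)²/13 + (y - 10)²/14 = 1.
Ellipse, center (-7, 10), major axis vertical; a² = 14, b² = 13.
c² = a² - b² = 14 - 13 = 1, so c = 1.
Foci lie on the vertical axis through the center: (h, k ± c).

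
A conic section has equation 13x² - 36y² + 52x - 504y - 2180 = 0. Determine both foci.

(-9, -7) and (5, -7)

Collect terms: 13(x² + 4x) -36(y² + 14y) = 2180
Complete the square in x and y: 13(x + 2)² -36(y + 7)² = 2180 + 52 - 1764 = 468
Dividing both sides by 468: (x + 2)²/36 - (y + 7)²/13 = 1
Hyperbola, center (-2, -7), transverse axis horizontal; a² = 36, b² = 13.
c² = a² + b² = 36 + 13 = 49, so c = 7.
Foci lie on the horizontal axis through the center: (h ± c, k).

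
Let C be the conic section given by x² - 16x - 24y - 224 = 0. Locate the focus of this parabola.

Only x is squared. Complete the square in x: (x - 8)² = 24(y + 12).
Vertex (8, -12); 4p = 24 so p = 6. Opens up.
Focus is p units from the vertex along the axis: (h, k + p).

(8, -6)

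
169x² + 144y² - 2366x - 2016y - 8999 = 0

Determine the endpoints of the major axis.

Group the x- and y-terms: 169(x² - 14x) + 144(y² - 14y) = 8999
Complete the square in x and y: 169(x - 7)² + 144(y - 7)² = 8999 + 8281 + 7056 = 24336
Dividing both sides by 24336: (x - 7)²/144 + (y - 7)²/169 = 1
Ellipse, center (7, 7), major axis vertical; a² = 169, b² = 144.
a = 13. Vertices at (h, k ± a).

(7, -6) and (7, 20)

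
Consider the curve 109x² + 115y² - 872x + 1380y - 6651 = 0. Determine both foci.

(4 - √6, -6) and (4 + √6, -6)

Rearranging, 109(x² - 8x) + 115(y² + 12y) = 6651.
Complete the square in x and y: 109(x - 4)² + 115(y + 6)² = 6651 + 1744 + 4140 = 12535
Dividing both sides by 12535: (x - 4)²/115 + (y + 6)²/109 = 1
Ellipse, center (4, -6), major axis horizontal; a² = 115, b² = 109.
c² = a² - b² = 115 - 109 = 6, so c = √6.
Foci lie on the horizontal axis through the center: (h ± c, k).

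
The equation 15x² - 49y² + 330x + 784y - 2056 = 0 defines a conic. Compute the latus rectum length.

Group the x- and y-terms: 15(x² + 22x) -49(y² - 16y) = 2056
Complete the square in x and y: 15(x + 11)² -49(y - 8)² = 2056 + 1815 - 3136 = 735
Divide through by 735 to get (x + 11)²/49 - (y - 8)²/15 = 1.
Hyperbola, center (-11, 8), transverse axis horizontal; a² = 49, b² = 15.
Latus rectum length = 2b²/a = 2·15/7 = 30/7.

30/7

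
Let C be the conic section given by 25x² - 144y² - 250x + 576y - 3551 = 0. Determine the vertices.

Group: 25(x² - 10x) -144(y² - 4y) = 3551
Complete the square in x and y: 25(x - 5)² -144(y - 2)² = 3551 + 625 - 576 = 3600
Divide through by 3600 to get (x - 5)²/144 - (y - 2)²/25 = 1.
Hyperbola, center (5, 2), transverse axis horizontal; a² = 144, b² = 25.
a = 12. Vertices at (h ± a, k).

(-7, 2) and (17, 2)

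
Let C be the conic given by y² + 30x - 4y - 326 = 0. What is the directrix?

Only y is squared. Complete the square in y: (y - 2)² = -30(x - 11).
Vertex (11, 2); 4p = -30 so p = -15/2. Opens left.
Directrix is the vertical line x = h − p = 11 − (-15/2) = 37/2.

x = 37/2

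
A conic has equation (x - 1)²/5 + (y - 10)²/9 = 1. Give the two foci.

Center (1, 10). The larger denominator 9 sits under the y-term, so the major axis is vertical; a² = 9, b² = 5.
c² = a² - b² = 9 - 5 = 4, so c = 2.
Foci lie on the vertical axis through the center: (h, k ± c).

(1, 8) and (1, 12)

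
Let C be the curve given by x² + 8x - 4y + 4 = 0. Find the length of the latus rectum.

4

Only x is squared. Complete the square in x: (x + 4)² = 4(y + 3).
Vertex (-4, -3); 4p = 4 so p = 1. Opens up.
Latus rectum length = |4p| = 4.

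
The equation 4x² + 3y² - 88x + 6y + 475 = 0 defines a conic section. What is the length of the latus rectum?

3

Collect terms: 4(x² - 22x) + 3(y² + 2y) = -475
Completing the square gives 4(x - 11)² + 3(y + 1)² = -475 + 484 + 3 = 12.
Dividing both sides by 12: (x - 11)²/3 + (y + 1)²/4 = 1
Ellipse, center (11, -1), major axis vertical; a² = 4, b² = 3.
Latus rectum length = 2b²/a = 2·3/2 = 3.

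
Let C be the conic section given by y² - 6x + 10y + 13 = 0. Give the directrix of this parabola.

x = -7/2

Only y is squared. Complete the square in y: (y + 5)² = 6(x + 2).
Vertex (-2, -5); 4p = 6 so p = 3/2. Opens right.
Directrix is the vertical line x = h − p = -2 − (3/2) = -7/2.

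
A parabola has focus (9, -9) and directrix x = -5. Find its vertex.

(2, -9)

The vertex is the midpoint between the focus and the directrix along the axis of symmetry.
Axis is horizontal (directrix is vertical). Vertex x-coordinate = (9 + (-5))/2 = 2; y-coordinate = -9.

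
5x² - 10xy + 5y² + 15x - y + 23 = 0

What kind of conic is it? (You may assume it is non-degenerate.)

parabola

A = 5, B = -10, C = 5.
Discriminant B² − 4AC = (-10)² − 4·5·5 = 0.
B² − 4AC = 0 ⇒ parabola.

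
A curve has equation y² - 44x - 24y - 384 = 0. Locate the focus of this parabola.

Only y is squared. Complete the square in y: (y - 12)² = 44(x + 12).
Vertex (-12, 12); 4p = 44 so p = 11. Opens right.
Focus is p units from the vertex along the axis: (h + p, k).

(-1, 12)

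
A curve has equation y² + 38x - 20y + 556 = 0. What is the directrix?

Only y is squared. Complete the square in y: (y - 10)² = -38(x + 12).
Vertex (-12, 10); 4p = -38 so p = -19/2. Opens left.
Directrix is the vertical line x = h − p = -12 − (-19/2) = -5/2.

x = -5/2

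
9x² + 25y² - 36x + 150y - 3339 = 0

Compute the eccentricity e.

Group the x- and y-terms: 9(x² - 4x) + 25(y² + 6y) = 3339
Complete the square: 9(x - 2)² + 25(y + 3)² = 3339 + 36 + 225 = 3600
Dividing both sides by 3600: (x - 2)²/400 + (y + 3)²/144 = 1
Ellipse, center (2, -3), major axis horizontal; a² = 400, b² = 144.
c² = a² - b² = 256, so c = 16.
e = c/a = 16/20 = 4/5.

e = 4/5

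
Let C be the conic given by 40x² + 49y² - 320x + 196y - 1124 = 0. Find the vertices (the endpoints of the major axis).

(-3, -2) and (11, -2)

Rearranging, 40(x² - 8x) + 49(y² + 4y) = 1124.
Complete the square: 40(x - 4)² + 49(y + 2)² = 1124 + 640 + 196 = 1960
Divide by 1960: (x - 4)²/49 + (y + 2)²/40 = 1
Ellipse, center (4, -2), major axis horizontal; a² = 49, b² = 40.
a = 7. Vertices at (h ± a, k).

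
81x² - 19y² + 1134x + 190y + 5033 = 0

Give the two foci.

Collect terms: 81(x² + 14x) -19(y² - 10y) = -5033
Complete the square: 81(x + 7)² -19(y - 5)² = -5033 + 3969 - 475 = -1539
Dividing both sides by -1539: (y - 5)²/81 - (x + 7)²/19 = 1
Hyperbola, center (-7, 5), transverse axis vertical; a² = 81, b² = 19.
c² = a² + b² = 81 + 19 = 100, so c = 10.
Foci lie on the vertical axis through the center: (h, k ± c).

(-7, -5) and (-7, 15)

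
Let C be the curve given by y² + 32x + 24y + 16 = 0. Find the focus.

Only y is squared. Complete the square in y: (y + 12)² = -32(x - 4).
Vertex (4, -12); 4p = -32 so p = -8. Opens left.
Focus is p units from the vertex along the axis: (h + p, k).

(-4, -12)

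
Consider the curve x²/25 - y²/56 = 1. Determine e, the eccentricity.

e = 9/5

Center (0, 0). The positive term is the x-term, so the transverse axis is horizontal; a² = 25, b² = 56.
c² = a² + b² = 81, so c = 9.
e = c/a = 9/5.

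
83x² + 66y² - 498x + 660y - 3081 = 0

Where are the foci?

(3, -5 - √17) and (3, -5 + √17)

Group the x- and y-terms: 83(x² - 6x) + 66(y² + 10y) = 3081
Complete the square: 83(x - 3)² + 66(y + 5)² = 3081 + 747 + 1650 = 5478
Divide through by 5478 to get (x - 3)²/66 + (y + 5)²/83 = 1.
Ellipse, center (3, -5), major axis vertical; a² = 83, b² = 66.
c² = a² - b² = 83 - 66 = 17, so c = √17.
Foci lie on the vertical axis through the center: (h, k ± c).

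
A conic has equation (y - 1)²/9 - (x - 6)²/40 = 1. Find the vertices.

(6, -2) and (6, 4)

Center (6, 1). The positive term is the y-term, so the transverse axis is vertical; a² = 9, b² = 40.
a = 3. Vertices at (h, k ± a).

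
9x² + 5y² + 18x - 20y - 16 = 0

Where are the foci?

(-1, 0) and (-1, 4)

Rearranging, 9(x² + 2x) + 5(y² - 4y) = 16.
9(x + 1)² + 5(y - 2)² = 16 + 9 + 20 = 45
Dividing both sides by 45: (x + 1)²/5 + (y - 2)²/9 = 1
Ellipse, center (-1, 2), major axis vertical; a² = 9, b² = 5.
c² = a² - b² = 9 - 5 = 4, so c = 2.
Foci lie on the vertical axis through the center: (h, k ± c).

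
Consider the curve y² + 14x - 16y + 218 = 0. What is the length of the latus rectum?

Only y is squared. Complete the square in y: (y - 8)² = -14(x + 11).
Vertex (-11, 8); 4p = -14 so p = -7/2. Opens left.
Latus rectum length = |4p| = 14.

14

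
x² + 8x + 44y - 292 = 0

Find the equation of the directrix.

Only x is squared. Complete the square in x: (x + 4)² = -44(y - 7).
Vertex (-4, 7); 4p = -44 so p = -11. Opens down.
Directrix is the horizontal line y = k − p = 7 − (-11) = 18.

y = 18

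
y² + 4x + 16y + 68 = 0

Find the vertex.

(-1, -8)

Only y is squared. Complete the square in y: (y + 8)² = -4(x + 1).
Vertex (-1, -8); 4p = -4 so p = -1. Opens left.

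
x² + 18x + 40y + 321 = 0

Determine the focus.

Only x is squared. Complete the square in x: (x + 9)² = -40(y + 6).
Vertex (-9, -6); 4p = -40 so p = -10. Opens down.
Focus is p units from the vertex along the axis: (h, k + p).

(-9, -16)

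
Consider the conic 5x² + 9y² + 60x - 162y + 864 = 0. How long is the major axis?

Rearranging, 5(x² + 12x) + 9(y² - 18y) = -864.
Completing the square gives 5(x + 6)² + 9(y - 9)² = -864 + 180 + 729 = 45.
Dividing both sides by 45: (x + 6)²/9 + (y - 9)²/5 = 1
Ellipse, center (-6, 9), major axis horizontal; a² = 9, b² = 5.
a² = 9 so a = 3; the major axis has length 2a = 6.

6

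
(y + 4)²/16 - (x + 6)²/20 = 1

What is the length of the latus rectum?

10

Center (-6, -4). The positive term is the y-term, so the transverse axis is vertical; a² = 16, b² = 20.
Latus rectum length = 2b²/a = 2·20/4 = 10.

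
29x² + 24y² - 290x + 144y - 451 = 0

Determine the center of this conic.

Group the x- and y-terms: 29(x² - 10x) + 24(y² + 6y) = 451
Complete the square: 29(x - 5)² + 24(y + 3)² = 451 + 725 + 216 = 1392
Dividing both sides by 1392: (x - 5)²/48 + (y + 3)²/58 = 1
Ellipse with center (5, -3).

(5, -3)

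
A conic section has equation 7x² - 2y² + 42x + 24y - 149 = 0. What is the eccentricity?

e = 3√2/2

7(x² + 6x) -2(y² - 12y) = 149
Complete the square in x and y: 7(x + 3)² -2(y - 6)² = 149 + 63 - 72 = 140
Divide through by 140 to get (x + 3)²/20 - (y - 6)²/70 = 1.
Hyperbola, center (-3, 6), transverse axis horizontal; a² = 20, b² = 70.
c² = a² + b² = 90, so c = 3√10.
e = c/a = 3√10/2√5 = 3√2/2.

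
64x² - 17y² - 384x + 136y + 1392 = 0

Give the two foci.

(3, -5) and (3, 13)

Group: 64(x² - 6x) -17(y² - 8y) = -1392
Complete the square: 64(x - 3)² -17(y - 4)² = -1392 + 576 - 272 = -1088
Divide by -1088: (y - 4)²/64 - (x - 3)²/17 = 1
Hyperbola, center (3, 4), transverse axis vertical; a² = 64, b² = 17.
c² = a² + b² = 64 + 17 = 81, so c = 9.
Foci lie on the vertical axis through the center: (h, k ± c).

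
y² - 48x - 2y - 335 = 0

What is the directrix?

x = -19

Only y is squared. Complete the square in y: (y - 1)² = 48(x + 7).
Vertex (-7, 1); 4p = 48 so p = 12. Opens right.
Directrix is the vertical line x = h − p = -7 − (12) = -19.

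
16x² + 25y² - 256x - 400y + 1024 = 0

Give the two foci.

(2, 8) and (14, 8)

16(x² - 16x) + 25(y² - 16y) = -1024
Complete the square: 16(x - 8)² + 25(y - 8)² = -1024 + 1024 + 1600 = 1600
Divide by 1600: (x - 8)²/100 + (y - 8)²/64 = 1
Ellipse, center (8, 8), major axis horizontal; a² = 100, b² = 64.
c² = a² - b² = 100 - 64 = 36, so c = 6.
Foci lie on the horizontal axis through the center: (h ± c, k).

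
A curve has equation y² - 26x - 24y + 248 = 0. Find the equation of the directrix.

x = -5/2

Only y is squared. Complete the square in y: (y - 12)² = 26(x - 4).
Vertex (4, 12); 4p = 26 so p = 13/2. Opens right.
Directrix is the vertical line x = h − p = 4 − (13/2) = -5/2.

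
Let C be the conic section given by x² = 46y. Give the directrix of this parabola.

Vertex (0, 0); 4p = 46 so p = 23/2. Opens up.
Directrix is the horizontal line y = k − p = 0 − (23/2) = -23/2.

y = -23/2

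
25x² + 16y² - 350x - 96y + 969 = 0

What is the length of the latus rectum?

Group the x- and y-terms: 25(x² - 14x) + 16(y² - 6y) = -969
Complete the square: 25(x - 7)² + 16(y - 3)² = -969 + 1225 + 144 = 400
Divide through by 400 to get (x - 7)²/16 + (y - 3)²/25 = 1.
Ellipse, center (7, 3), major axis vertical; a² = 25, b² = 16.
Latus rectum length = 2b²/a = 2·16/5 = 32/5.

32/5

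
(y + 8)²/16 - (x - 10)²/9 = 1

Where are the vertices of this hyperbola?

(10, -12) and (10, -4)

Center (10, -8). The positive term is the y-term, so the transverse axis is vertical; a² = 16, b² = 9.
a = 4. Vertices at (h, k ± a).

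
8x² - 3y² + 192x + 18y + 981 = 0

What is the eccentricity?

e = √33/3

8(x² + 24x) -3(y² - 6y) = -981
8(x + 12)² -3(y - 3)² = -981 + 1152 - 27 = 144
Dividing both sides by 144: (x + 12)²/18 - (y - 3)²/48 = 1
Hyperbola, center (-12, 3), transverse axis horizontal; a² = 18, b² = 48.
c² = a² + b² = 66, so c = √66.
e = c/a = √66/3√2 = √33/3.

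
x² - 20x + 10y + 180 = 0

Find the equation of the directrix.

Only x is squared. Complete the square in x: (x - 10)² = -10(y + 8).
Vertex (10, -8); 4p = -10 so p = -5/2. Opens down.
Directrix is the horizontal line y = k − p = -8 − (-5/2) = -11/2.

y = -11/2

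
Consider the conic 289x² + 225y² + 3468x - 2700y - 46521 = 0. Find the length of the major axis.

Group: 289(x² + 12x) + 225(y² - 12y) = 46521
Complete the square in x and y: 289(x + 6)² + 225(y - 6)² = 46521 + 10404 + 8100 = 65025
Divide by 65025: (x + 6)²/225 + (y - 6)²/289 = 1
Ellipse, center (-6, 6), major axis vertical; a² = 289, b² = 225.
a² = 289 so a = 17; the major axis has length 2a = 34.

34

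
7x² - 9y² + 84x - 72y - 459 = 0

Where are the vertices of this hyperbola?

(-15, -4) and (3, -4)

Rearranging, 7(x² + 12x) -9(y² + 8y) = 459.
Completing the square gives 7(x + 6)² -9(y + 4)² = 459 + 252 - 144 = 567.
Divide by 567: (x + 6)²/81 - (y + 4)²/63 = 1
Hyperbola, center (-6, -4), transverse axis horizontal; a² = 81, b² = 63.
a = 9. Vertices at (h ± a, k).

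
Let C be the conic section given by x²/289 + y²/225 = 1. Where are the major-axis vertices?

Center (0, 0). The larger denominator 289 sits under the x-term, so the major axis is horizontal; a² = 289, b² = 225.
a = 17. Vertices at (h ± a, k).

(-17, 0) and (17, 0)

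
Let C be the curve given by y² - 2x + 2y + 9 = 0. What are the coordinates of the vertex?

Only y is squared. Complete the square in y: (y + 1)² = 2(x - 4).
Vertex (4, -1); 4p = 2 so p = 1/2. Opens right.

(4, -1)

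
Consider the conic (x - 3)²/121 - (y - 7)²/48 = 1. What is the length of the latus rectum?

96/11

Center (3, 7). The positive term is the x-term, so the transverse axis is horizontal; a² = 121, b² = 48.
Latus rectum length = 2b²/a = 2·48/11 = 96/11.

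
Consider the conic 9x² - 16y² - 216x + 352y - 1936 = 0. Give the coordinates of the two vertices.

Group: 9(x² - 24x) -16(y² - 22y) = 1936
Complete the square: 9(x - 12)² -16(y - 11)² = 1936 + 1296 - 1936 = 1296
Divide through by 1296 to get (x - 12)²/144 - (y - 11)²/81 = 1.
Hyperbola, center (12, 11), transverse axis horizontal; a² = 144, b² = 81.
a = 12. Vertices at (h ± a, k).

(0, 11) and (24, 11)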